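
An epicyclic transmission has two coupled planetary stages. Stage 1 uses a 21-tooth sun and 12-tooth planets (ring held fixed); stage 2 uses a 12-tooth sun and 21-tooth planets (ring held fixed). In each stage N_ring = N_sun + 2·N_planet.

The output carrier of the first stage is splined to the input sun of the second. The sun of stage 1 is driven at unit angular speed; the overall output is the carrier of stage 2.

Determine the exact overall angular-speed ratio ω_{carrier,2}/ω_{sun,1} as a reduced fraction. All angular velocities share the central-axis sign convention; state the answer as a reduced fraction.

Stage 1: N_ring = 21 + 2·12 = 45
Stage 1: 21(ω_s−ω_c) = −45(ω_r−ω_c),  ω_r=0, ω_s=1
Stage 1: 21(1−ω_c) = −45(0−ω_c)  ⇒  66ω_c = 21  ⇒  ω_c = 7/22
  ⇒ ω_c¹/ω_s¹ = 7/22
Stage 2: N_ring = 12 + 2·21 = 54
Stage 2: 12(ω_s−ω_c) = −54(ω_r−ω_c),  ω_r=0, ω_s=1
Stage 2: 12(1−ω_c) = −54(0−ω_c)  ⇒  66ω_c = 12  ⇒  ω_c = 2/11
  ⇒ ω_c²/ω_s² = 2/11
Coupling ω_s² = ω_c¹ ⇒ overall = 7/22 × 2/11 = 7/121

7/121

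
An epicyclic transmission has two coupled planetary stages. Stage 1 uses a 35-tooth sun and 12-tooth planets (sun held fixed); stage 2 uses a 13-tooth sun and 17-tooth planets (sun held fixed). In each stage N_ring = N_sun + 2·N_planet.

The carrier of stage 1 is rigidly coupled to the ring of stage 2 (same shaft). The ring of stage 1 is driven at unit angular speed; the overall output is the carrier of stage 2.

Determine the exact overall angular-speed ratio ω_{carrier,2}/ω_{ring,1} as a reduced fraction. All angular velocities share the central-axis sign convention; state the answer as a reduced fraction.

59/120

Stage 1: N_ring = 35 + 2·12 = 59
Stage 1: 35(ω_s−ω_c) = −59(ω_r−ω_c),  ω_s=0, ω_r=1
Stage 1: 35(0−ω_c) = −59(1−ω_c)  ⇒  94ω_c = 59  ⇒  ω_c = 59/94
  ⇒ ω_c¹/ω_r¹ = 59/94
Stage 2: N_ring = 13 + 2·17 = 47
Stage 2: 13(ω_s−ω_c) = −47(ω_r−ω_c),  ω_s=0, ω_r=1
Stage 2: 13(0−ω_c) = −47(1−ω_c)  ⇒  60ω_c = 47  ⇒  ω_c = 47/60
  ⇒ ω_c²/ω_r² = 47/60
Coupling ω_r² = ω_c¹ ⇒ overall = 59/94 × 47/60 = 59/120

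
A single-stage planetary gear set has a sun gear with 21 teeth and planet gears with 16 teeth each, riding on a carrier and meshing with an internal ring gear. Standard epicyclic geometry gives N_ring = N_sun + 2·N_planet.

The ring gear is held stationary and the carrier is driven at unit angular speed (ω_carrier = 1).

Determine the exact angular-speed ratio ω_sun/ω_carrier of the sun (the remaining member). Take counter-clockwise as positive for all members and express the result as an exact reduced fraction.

74/21

N_ring = 21 + 2·16 = 53
21(ω_s−ω_c) = −53(ω_r−ω_c),  ω_r=0, ω_c=1
ω_s = 1 − (53/21)(0−1) = 74/21
ω_s/ω_c = 74/21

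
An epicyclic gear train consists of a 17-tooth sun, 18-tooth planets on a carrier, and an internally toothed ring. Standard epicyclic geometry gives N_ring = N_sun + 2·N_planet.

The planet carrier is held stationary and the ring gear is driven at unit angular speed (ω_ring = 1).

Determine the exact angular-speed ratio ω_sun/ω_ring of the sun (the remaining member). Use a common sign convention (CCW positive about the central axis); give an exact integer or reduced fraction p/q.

-53/17

N_ring = 17 + 2·18 = 53
17(ω_s−ω_c) = −53(ω_r−ω_c),  ω_c=0, ω_r=1
ω_s = 0 − (53/17)(1−0) = -53/17
ω_s/ω_r = -53/17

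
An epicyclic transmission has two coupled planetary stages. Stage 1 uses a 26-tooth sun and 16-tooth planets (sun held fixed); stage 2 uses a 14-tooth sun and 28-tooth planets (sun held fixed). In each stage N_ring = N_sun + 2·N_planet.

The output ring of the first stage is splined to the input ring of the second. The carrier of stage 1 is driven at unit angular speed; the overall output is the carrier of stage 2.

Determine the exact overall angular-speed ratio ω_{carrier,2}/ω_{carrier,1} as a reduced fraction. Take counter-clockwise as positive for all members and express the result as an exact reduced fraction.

35/29

Stage 1: N_ring = 26 + 2·16 = 58
Stage 1: 26(ω_s−ω_c) = −58(ω_r−ω_c),  ω_s=0, ω_c=1
Stage 1: ω_r = 1 − (26/58)(0−1) = 42/29
  ⇒ ω_r¹/ω_c¹ = 42/29
Stage 2: N_ring = 14 + 2·28 = 70
Stage 2: 14(ω_s−ω_c) = −70(ω_r−ω_c),  ω_s=0, ω_r=1
Stage 2: 14(0−ω_c) = −70(1−ω_c)  ⇒  84ω_c = 70  ⇒  ω_c = 5/6
  ⇒ ω_c²/ω_r² = 5/6
Coupling ω_r² = ω_r¹ ⇒ overall = 42/29 × 5/6 = 35/29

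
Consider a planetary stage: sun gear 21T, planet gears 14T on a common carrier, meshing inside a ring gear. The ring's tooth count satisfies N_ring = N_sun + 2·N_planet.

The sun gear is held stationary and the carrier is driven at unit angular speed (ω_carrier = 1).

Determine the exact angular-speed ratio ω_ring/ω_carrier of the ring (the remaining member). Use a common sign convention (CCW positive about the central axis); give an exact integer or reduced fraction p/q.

10/7

N_ring = 21 + 2·14 = 49
21(ω_s−ω_c) = −49(ω_r−ω_c),  ω_s=0, ω_c=1
ω_r = 1 − (21/49)(0−1) = 10/7
ω_r/ω_c = 10/7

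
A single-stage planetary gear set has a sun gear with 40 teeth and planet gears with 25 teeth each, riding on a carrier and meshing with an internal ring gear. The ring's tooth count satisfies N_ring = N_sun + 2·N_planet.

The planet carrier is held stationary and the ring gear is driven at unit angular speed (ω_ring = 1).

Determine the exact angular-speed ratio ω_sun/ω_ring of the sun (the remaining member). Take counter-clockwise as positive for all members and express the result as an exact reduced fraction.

N_ring = 40 + 2·25 = 90
40(ω_s−ω_c) = −90(ω_r−ω_c),  ω_c=0, ω_r=1
ω_s = 0 − (90/40)(1−0) = -9/4
ω_s/ω_r = -9/4

-9/4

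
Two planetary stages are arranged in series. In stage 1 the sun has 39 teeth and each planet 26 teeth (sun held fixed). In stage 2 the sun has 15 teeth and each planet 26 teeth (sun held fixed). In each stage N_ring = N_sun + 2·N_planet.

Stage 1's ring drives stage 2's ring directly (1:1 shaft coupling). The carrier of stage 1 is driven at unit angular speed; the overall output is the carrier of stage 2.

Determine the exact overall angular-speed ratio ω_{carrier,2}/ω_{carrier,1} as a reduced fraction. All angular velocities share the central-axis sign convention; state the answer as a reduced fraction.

Stage 1: N_ring = 39 + 2·26 = 91
Stage 1: 39(ω_s−ω_c) = −91(ω_r−ω_c),  ω_s=0, ω_c=1
Stage 1: ω_r = 1 − (39/91)(0−1) = 10/7
  ⇒ ω_r¹/ω_c¹ = 10/7
Stage 2: N_ring = 15 + 2·26 = 67
Stage 2: 15(ω_s−ω_c) = −67(ω_r−ω_c),  ω_s=0, ω_r=1
Stage 2: 15(0−ω_c) = −67(1−ω_c)  ⇒  82ω_c = 67  ⇒  ω_c = 67/82
  ⇒ ω_c²/ω_r² = 67/82
Coupling ω_r² = ω_r¹ ⇒ overall = 10/7 × 67/82 = 335/287

335/287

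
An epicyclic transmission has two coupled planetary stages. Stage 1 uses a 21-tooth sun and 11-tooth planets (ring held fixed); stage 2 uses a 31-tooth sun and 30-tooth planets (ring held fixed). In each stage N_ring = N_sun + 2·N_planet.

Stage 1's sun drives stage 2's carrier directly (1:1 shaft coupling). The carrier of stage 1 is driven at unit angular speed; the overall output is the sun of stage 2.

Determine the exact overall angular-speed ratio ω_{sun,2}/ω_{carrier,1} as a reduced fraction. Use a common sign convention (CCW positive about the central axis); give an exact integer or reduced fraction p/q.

Stage 1: N_ring = 21 + 2·11 = 43
Stage 1: 21(ω_s−ω_c) = −43(ω_r−ω_c),  ω_r=0, ω_c=1
Stage 1: ω_s = 1 − (43/21)(0−1) = 64/21
  ⇒ ω_s¹/ω_c¹ = 64/21
Stage 2: N_ring = 31 + 2·30 = 91
Stage 2: 31(ω_s−ω_c) = −91(ω_r−ω_c),  ω_r=0, ω_c=1
Stage 2: ω_s = 1 − (91/31)(0−1) = 122/31
  ⇒ ω_s²/ω_c² = 122/31
Coupling ω_c² = ω_s¹ ⇒ overall = 64/21 × 122/31 = 7808/651

7808/651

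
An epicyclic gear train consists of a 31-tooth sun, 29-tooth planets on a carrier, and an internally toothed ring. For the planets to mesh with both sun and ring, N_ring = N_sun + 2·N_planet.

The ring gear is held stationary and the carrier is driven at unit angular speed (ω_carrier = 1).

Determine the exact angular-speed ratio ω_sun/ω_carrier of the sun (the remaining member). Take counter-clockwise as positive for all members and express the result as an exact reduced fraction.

120/31

N_ring = 31 + 2·29 = 89
31(ω_s−ω_c) = −89(ω_r−ω_c),  ω_r=0, ω_c=1
ω_s = 1 − (89/31)(0−1) = 120/31
ω_s/ω_c = 120/31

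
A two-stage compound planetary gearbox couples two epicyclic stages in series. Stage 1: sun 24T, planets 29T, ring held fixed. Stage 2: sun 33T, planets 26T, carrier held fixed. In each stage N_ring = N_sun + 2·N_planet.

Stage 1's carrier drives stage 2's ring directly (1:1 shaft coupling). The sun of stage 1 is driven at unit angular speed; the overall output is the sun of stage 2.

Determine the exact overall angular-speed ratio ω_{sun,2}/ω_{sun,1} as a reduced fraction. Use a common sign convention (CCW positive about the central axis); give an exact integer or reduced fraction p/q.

-340/583

Stage 1: N_ring = 24 + 2·29 = 82
Stage 1: 24(ω_s−ω_c) = −82(ω_r−ω_c),  ω_r=0, ω_s=1
Stage 1: 24(1−ω_c) = −82(0−ω_c)  ⇒  106ω_c = 24  ⇒  ω_c = 12/53
  ⇒ ω_c¹/ω_s¹ = 12/53
Stage 2: N_ring = 33 + 2·26 = 85
Stage 2: 33(ω_s−ω_c) = −85(ω_r−ω_c),  ω_c=0, ω_r=1
Stage 2: ω_s = 0 − (85/33)(1−0) = -85/33
  ⇒ ω_s²/ω_r² = -85/33
Coupling ω_r² = ω_c¹ ⇒ overall = 12/53 × -85/33 = -340/583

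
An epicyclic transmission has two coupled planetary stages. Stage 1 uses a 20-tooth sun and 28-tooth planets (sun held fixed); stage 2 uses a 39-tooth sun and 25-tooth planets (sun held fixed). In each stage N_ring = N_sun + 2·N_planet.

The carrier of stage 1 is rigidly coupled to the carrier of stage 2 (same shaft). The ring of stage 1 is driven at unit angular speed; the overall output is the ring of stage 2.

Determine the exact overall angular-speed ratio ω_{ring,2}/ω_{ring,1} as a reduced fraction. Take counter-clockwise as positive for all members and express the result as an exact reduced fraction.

Stage 1: N_ring = 20 + 2·28 = 76
Stage 1: 20(ω_s−ω_c) = −76(ω_r−ω_c),  ω_s=0, ω_r=1
Stage 1: 20(0−ω_c) = −76(1−ω_c)  ⇒  96ω_c = 76  ⇒  ω_c = 19/24
  ⇒ ω_c¹/ω_r¹ = 19/24
Stage 2: N_ring = 39 + 2·25 = 89
Stage 2: 39(ω_s−ω_c) = −89(ω_r−ω_c),  ω_s=0, ω_c=1
Stage 2: ω_r = 1 − (39/89)(0−1) = 128/89
  ⇒ ω_r²/ω_c² = 128/89
Coupling ω_c² = ω_c¹ ⇒ overall = 19/24 × 128/89 = 304/267

304/267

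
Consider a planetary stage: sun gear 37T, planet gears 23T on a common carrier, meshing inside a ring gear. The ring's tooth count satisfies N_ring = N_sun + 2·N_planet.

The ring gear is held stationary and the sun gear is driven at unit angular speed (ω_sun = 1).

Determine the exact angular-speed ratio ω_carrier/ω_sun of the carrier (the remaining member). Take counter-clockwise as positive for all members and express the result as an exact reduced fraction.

N_ring = 37 + 2·23 = 83
37(ω_s−ω_c) = −83(ω_r−ω_c),  ω_r=0, ω_s=1
37(1−ω_c) = −83(0−ω_c)  ⇒  120ω_c = 37  ⇒  ω_c = 37/120
ω_c/ω_s = 37/120

37/120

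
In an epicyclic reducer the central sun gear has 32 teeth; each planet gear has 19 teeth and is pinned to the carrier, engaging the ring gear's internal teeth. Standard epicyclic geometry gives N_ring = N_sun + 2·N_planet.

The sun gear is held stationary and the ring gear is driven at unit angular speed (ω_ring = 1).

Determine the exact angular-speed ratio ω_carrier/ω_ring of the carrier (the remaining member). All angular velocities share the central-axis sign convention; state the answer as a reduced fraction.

35/51

N_ring = 32 + 2·19 = 70
32(ω_s−ω_c) = −70(ω_r−ω_c),  ω_s=0, ω_r=1
32(0−ω_c) = −70(1−ω_c)  ⇒  102ω_c = 70  ⇒  ω_c = 35/51
ω_c/ω_r = 35/51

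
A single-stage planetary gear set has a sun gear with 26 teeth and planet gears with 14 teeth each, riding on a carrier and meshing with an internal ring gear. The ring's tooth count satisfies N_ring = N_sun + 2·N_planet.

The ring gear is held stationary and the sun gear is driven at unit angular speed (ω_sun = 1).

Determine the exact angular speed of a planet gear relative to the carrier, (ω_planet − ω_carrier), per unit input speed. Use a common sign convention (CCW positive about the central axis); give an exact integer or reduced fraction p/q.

-351/280

N_ring = 26 + 2·14 = 54
26(ω_s−ω_c) = −54(ω_r−ω_c),  ω_r=0, ω_s=1
26(1−ω_c) = −54(0−ω_c)  ⇒  80ω_c = 26  ⇒  ω_c = 13/40
sun–planet: 26·(1−13/40) = −14·(ω_p−ω_c)  ⇒  ω_p−ω_c = −(26/14)·(27/40) = -351/280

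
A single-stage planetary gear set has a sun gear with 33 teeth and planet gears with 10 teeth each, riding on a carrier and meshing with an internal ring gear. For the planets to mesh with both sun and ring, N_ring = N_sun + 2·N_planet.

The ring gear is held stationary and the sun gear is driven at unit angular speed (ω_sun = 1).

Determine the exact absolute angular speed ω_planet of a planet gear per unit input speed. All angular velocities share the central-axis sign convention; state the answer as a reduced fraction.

N_ring = 33 + 2·10 = 53
33(ω_s−ω_c) = −53(ω_r−ω_c),  ω_r=0, ω_s=1
33(1−ω_c) = −53(0−ω_c)  ⇒  86ω_c = 33  ⇒  ω_c = 33/86
sun–planet: 33·(1−33/86) = −10·(ω_p−ω_c)  ⇒  ω_p−ω_c = −(33/10)·(53/86) = -1749/860
ω_p = 33/86 − 1749/860 = -33/20

-33/20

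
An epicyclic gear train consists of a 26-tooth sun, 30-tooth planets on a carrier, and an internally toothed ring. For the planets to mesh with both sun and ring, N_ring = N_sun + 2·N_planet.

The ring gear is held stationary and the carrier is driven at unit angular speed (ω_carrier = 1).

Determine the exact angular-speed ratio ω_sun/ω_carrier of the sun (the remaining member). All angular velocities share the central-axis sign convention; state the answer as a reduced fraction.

56/13

N_ring = 26 + 2·30 = 86
26(ω_s−ω_c) = −86(ω_r−ω_c),  ω_r=0, ω_c=1
ω_s = 1 − (86/26)(0−1) = 56/13
ω_s/ω_c = 56/13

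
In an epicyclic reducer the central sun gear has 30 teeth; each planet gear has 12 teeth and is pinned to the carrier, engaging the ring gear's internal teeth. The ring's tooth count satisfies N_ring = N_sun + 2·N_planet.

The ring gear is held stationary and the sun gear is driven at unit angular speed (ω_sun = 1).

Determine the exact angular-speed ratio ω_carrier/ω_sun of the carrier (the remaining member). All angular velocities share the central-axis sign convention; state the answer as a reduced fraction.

N_ring = 30 + 2·12 = 54
30(ω_s−ω_c) = −54(ω_r−ω_c),  ω_r=0, ω_s=1
30(1−ω_c) = −54(0−ω_c)  ⇒  84ω_c = 30  ⇒  ω_c = 5/14
ω_c/ω_s = 5/14

5/14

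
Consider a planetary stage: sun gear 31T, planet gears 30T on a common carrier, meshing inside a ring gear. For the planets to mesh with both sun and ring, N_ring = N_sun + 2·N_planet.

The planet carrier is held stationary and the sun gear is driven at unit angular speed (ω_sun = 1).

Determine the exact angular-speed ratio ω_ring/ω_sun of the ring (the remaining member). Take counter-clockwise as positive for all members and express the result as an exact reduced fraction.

N_ring = 31 + 2·30 = 91
31(ω_s−ω_c) = −91(ω_r−ω_c),  ω_c=0, ω_s=1
ω_r = 0 − (31/91)(1−0) = -31/91
ω_r/ω_s = -31/91

-31/91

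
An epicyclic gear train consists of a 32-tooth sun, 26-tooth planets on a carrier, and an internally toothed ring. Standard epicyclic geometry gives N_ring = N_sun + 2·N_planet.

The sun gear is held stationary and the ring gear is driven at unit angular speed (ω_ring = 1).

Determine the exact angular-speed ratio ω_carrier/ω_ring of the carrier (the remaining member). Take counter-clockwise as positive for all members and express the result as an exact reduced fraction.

N_ring = 32 + 2·26 = 84
32(ω_s−ω_c) = −84(ω_r−ω_c),  ω_s=0, ω_r=1
32(0−ω_c) = −84(1−ω_c)  ⇒  116ω_c = 84  ⇒  ω_c = 21/29
ω_c/ω_r = 21/29

21/29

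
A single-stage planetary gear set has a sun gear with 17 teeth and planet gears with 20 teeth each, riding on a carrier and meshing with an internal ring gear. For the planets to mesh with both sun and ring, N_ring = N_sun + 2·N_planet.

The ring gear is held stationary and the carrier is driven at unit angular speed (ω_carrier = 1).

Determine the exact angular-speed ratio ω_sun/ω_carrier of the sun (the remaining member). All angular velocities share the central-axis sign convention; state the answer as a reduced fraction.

74/17

N_ring = 17 + 2·20 = 57
17(ω_s−ω_c) = −57(ω_r−ω_c),  ω_r=0, ω_c=1
ω_s = 1 − (57/17)(0−1) = 74/17
ω_s/ω_c = 74/17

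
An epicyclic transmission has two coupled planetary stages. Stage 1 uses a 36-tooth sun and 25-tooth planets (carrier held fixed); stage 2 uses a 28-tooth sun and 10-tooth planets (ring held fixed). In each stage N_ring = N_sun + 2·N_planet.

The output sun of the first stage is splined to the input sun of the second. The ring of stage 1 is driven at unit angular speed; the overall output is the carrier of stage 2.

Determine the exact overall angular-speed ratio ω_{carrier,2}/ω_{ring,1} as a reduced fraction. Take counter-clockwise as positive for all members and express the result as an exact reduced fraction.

-301/342

Stage 1: N_ring = 36 + 2·25 = 86
Stage 1: 36(ω_s−ω_c) = −86(ω_r−ω_c),  ω_c=0, ω_r=1
Stage 1: ω_s = 0 − (86/36)(1−0) = -43/18
  ⇒ ω_s¹/ω_r¹ = -43/18
Stage 2: N_ring = 28 + 2·10 = 48
Stage 2: 28(ω_s−ω_c) = −48(ω_r−ω_c),  ω_r=0, ω_s=1
Stage 2: 28(1−ω_c) = −48(0−ω_c)  ⇒  76ω_c = 28  ⇒  ω_c = 7/19
  ⇒ ω_c²/ω_s² = 7/19
Coupling ω_s² = ω_s¹ ⇒ overall = -43/18 × 7/19 = -301/342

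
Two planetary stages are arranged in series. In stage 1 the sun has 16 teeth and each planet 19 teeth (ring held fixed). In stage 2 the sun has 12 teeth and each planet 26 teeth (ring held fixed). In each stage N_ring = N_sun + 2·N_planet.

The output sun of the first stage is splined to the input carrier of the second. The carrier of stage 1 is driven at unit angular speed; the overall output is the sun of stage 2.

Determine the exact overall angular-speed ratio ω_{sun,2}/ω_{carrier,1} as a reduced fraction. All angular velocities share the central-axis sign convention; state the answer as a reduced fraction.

Stage 1: N_ring = 16 + 2·19 = 54
Stage 1: 16(ω_s−ω_c) = −54(ω_r−ω_c),  ω_r=0, ω_c=1
Stage 1: ω_s = 1 − (54/16)(0−1) = 35/8
  ⇒ ω_s¹/ω_c¹ = 35/8
Stage 2: N_ring = 12 + 2·26 = 64
Stage 2: 12(ω_s−ω_c) = −64(ω_r−ω_c),  ω_r=0, ω_c=1
Stage 2: ω_s = 1 − (64/12)(0−1) = 19/3
  ⇒ ω_s²/ω_c² = 19/3
Coupling ω_c² = ω_s¹ ⇒ overall = 35/8 × 19/3 = 665/24

665/24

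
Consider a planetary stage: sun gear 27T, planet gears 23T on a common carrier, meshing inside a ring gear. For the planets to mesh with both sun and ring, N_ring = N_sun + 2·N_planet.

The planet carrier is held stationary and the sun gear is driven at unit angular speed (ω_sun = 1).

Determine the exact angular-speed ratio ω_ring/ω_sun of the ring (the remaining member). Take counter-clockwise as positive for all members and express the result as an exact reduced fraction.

N_ring = 27 + 2·23 = 73
27(ω_s−ω_c) = −73(ω_r−ω_c),  ω_c=0, ω_s=1
ω_r = 0 − (27/73)(1−0) = -27/73
ω_r/ω_s = -27/73

-27/73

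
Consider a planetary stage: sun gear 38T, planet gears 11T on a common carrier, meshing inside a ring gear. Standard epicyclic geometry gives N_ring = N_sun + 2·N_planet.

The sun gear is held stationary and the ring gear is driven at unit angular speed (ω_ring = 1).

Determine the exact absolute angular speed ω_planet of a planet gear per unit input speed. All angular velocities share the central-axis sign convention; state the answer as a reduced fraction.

30/11

N_ring = 38 + 2·11 = 60
38(ω_s−ω_c) = −60(ω_r−ω_c),  ω_s=0, ω_r=1
38(0−ω_c) = −60(1−ω_c)  ⇒  98ω_c = 60  ⇒  ω_c = 30/49
sun–planet: 38·(0−30/49) = −11·(ω_p−ω_c)  ⇒  ω_p−ω_c = −(38/11)·(-30/49) = 1140/539
ω_p = 30/49 + 1140/539 = 30/11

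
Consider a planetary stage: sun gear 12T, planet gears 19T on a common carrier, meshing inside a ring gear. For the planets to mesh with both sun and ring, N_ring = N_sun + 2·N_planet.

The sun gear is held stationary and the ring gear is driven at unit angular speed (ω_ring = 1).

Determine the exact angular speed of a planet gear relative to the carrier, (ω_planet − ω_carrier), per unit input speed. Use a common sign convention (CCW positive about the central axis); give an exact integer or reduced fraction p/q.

300/589

N_ring = 12 + 2·19 = 50
12(ω_s−ω_c) = −50(ω_r−ω_c),  ω_s=0, ω_r=1
12(0−ω_c) = −50(1−ω_c)  ⇒  62ω_c = 50  ⇒  ω_c = 25/31
sun–planet: 12·(0−25/31) = −19·(ω_p−ω_c)  ⇒  ω_p−ω_c = −(12/19)·(-25/31) = 300/589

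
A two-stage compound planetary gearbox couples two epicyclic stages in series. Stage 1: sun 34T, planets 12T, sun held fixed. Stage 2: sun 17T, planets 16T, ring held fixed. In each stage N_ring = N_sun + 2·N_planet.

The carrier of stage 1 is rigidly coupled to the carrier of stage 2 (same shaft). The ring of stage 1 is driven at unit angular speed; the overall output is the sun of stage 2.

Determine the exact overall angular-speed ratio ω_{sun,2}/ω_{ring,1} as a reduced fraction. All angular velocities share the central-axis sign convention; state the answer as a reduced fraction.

Stage 1: N_ring = 34 + 2·12 = 58
Stage 1: 34(ω_s−ω_c) = −58(ω_r−ω_c),  ω_s=0, ω_r=1
Stage 1: 34(0−ω_c) = −58(1−ω_c)  ⇒  92ω_c = 58  ⇒  ω_c = 29/46
  ⇒ ω_c¹/ω_r¹ = 29/46
Stage 2: N_ring = 17 + 2·16 = 49
Stage 2: 17(ω_s−ω_c) = −49(ω_r−ω_c),  ω_r=0, ω_c=1
Stage 2: ω_s = 1 − (49/17)(0−1) = 66/17
  ⇒ ω_s²/ω_c² = 66/17
Coupling ω_c² = ω_c¹ ⇒ overall = 29/46 × 66/17 = 957/391

957/391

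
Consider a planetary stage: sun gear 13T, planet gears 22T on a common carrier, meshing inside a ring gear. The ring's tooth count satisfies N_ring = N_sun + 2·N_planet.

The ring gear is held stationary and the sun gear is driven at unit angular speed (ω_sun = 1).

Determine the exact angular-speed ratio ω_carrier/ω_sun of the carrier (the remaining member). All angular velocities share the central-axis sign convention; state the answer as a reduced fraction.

13/70

N_ring = 13 + 2·22 = 57
13(ω_s−ω_c) = −57(ω_r−ω_c),  ω_r=0, ω_s=1
13(1−ω_c) = −57(0−ω_c)  ⇒  70ω_c = 13  ⇒  ω_c = 13/70
ω_c/ω_s = 13/70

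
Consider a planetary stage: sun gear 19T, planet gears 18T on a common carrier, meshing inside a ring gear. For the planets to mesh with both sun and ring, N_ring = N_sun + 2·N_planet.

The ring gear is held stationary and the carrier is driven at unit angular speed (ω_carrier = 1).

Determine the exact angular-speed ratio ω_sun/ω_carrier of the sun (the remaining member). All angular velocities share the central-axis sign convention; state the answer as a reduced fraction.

N_ring = 19 + 2·18 = 55
19(ω_s−ω_c) = −55(ω_r−ω_c),  ω_r=0, ω_c=1
ω_s = 1 − (55/19)(0−1) = 74/19
ω_s/ω_c = 74/19

74/19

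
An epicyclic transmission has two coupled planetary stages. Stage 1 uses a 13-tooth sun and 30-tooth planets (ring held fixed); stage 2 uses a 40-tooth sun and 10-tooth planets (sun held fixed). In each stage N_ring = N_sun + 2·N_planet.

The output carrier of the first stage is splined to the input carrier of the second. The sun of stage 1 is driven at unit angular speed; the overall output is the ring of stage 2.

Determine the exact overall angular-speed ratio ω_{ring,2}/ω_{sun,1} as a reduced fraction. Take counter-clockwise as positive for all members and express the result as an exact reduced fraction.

Stage 1: N_ring = 13 + 2·30 = 73
Stage 1: 13(ω_s−ω_c) = −73(ω_r−ω_c),  ω_r=0, ω_s=1
Stage 1: 13(1−ω_c) = −73(0−ω_c)  ⇒  86ω_c = 13  ⇒  ω_c = 13/86
  ⇒ ω_c¹/ω_s¹ = 13/86
Stage 2: N_ring = 40 + 2·10 = 60
Stage 2: 40(ω_s−ω_c) = −60(ω_r−ω_c),  ω_s=0, ω_c=1
Stage 2: ω_r = 1 − (40/60)(0−1) = 5/3
  ⇒ ω_r²/ω_c² = 5/3
Coupling ω_c² = ω_c¹ ⇒ overall = 13/86 × 5/3 = 65/258

65/258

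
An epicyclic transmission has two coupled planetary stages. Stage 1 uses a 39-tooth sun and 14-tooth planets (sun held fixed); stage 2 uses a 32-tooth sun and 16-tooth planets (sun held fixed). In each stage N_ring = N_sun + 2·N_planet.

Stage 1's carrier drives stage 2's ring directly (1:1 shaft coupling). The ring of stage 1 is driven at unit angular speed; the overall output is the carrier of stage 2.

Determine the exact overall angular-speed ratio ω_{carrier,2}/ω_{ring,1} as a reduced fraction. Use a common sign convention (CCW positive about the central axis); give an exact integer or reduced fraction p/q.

67/159

Stage 1: N_ring = 39 + 2·14 = 67
Stage 1: 39(ω_s−ω_c) = −67(ω_r−ω_c),  ω_s=0, ω_r=1
Stage 1: 39(0−ω_c) = −67(1−ω_c)  ⇒  106ω_c = 67  ⇒  ω_c = 67/106
  ⇒ ω_c¹/ω_r¹ = 67/106
Stage 2: N_ring = 32 + 2·16 = 64
Stage 2: 32(ω_s−ω_c) = −64(ω_r−ω_c),  ω_s=0, ω_r=1
Stage 2: 32(0−ω_c) = −64(1−ω_c)  ⇒  96ω_c = 64  ⇒  ω_c = 2/3
  ⇒ ω_c²/ω_r² = 2/3
Coupling ω_r² = ω_c¹ ⇒ overall = 67/106 × 2/3 = 67/159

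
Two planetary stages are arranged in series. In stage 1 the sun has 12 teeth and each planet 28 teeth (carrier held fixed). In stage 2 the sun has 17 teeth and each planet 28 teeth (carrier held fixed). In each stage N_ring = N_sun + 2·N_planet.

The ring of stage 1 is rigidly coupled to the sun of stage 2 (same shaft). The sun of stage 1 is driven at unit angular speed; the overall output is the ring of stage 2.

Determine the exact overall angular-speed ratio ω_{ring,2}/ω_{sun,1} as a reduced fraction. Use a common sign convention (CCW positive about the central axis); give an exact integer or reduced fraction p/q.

3/73

Stage 1: N_ring = 12 + 2·28 = 68
Stage 1: 12(ω_s−ω_c) = −68(ω_r−ω_c),  ω_c=0, ω_s=1
Stage 1: ω_r = 0 − (12/68)(1−0) = -3/17
  ⇒ ω_r¹/ω_s¹ = -3/17
Stage 2: N_ring = 17 + 2·28 = 73
Stage 2: 17(ω_s−ω_c) = −73(ω_r−ω_c),  ω_c=0, ω_s=1
Stage 2: ω_r = 0 − (17/73)(1−0) = -17/73
  ⇒ ω_r²/ω_s² = -17/73
Coupling ω_s² = ω_r¹ ⇒ overall = -3/17 × -17/73 = 3/73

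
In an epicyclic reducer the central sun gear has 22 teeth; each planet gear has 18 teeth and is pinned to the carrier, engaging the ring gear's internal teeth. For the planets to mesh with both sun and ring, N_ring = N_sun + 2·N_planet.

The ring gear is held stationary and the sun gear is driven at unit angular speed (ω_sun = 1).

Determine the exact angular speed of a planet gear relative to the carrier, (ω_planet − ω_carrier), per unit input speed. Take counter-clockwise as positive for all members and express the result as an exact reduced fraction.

N_ring = 22 + 2·18 = 58
22(ω_s−ω_c) = −58(ω_r−ω_c),  ω_r=0, ω_s=1
22(1−ω_c) = −58(0−ω_c)  ⇒  80ω_c = 22  ⇒  ω_c = 11/40
sun–planet: 22·(1−11/40) = −18·(ω_p−ω_c)  ⇒  ω_p−ω_c = −(22/18)·(29/40) = -319/360

-319/360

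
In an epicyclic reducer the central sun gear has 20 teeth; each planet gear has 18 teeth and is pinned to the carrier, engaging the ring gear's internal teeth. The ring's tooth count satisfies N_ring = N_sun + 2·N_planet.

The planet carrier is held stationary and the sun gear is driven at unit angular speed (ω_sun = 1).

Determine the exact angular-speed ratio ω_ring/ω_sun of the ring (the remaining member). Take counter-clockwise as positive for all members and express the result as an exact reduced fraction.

N_ring = 20 + 2·18 = 56
20(ω_s−ω_c) = −56(ω_r−ω_c),  ω_c=0, ω_s=1
ω_r = 0 − (20/56)(1−0) = -5/14
ω_r/ω_s = -5/14

-5/14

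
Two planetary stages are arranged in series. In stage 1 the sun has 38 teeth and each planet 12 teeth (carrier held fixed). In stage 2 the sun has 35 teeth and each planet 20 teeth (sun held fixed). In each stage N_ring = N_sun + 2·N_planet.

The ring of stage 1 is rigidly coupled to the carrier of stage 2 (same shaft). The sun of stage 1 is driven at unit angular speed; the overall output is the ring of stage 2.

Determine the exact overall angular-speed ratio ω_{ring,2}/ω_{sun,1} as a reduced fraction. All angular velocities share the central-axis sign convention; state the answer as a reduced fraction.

-418/465

Stage 1: N_ring = 38 + 2·12 = 62
Stage 1: 38(ω_s−ω_c) = −62(ω_r−ω_c),  ω_c=0, ω_s=1
Stage 1: ω_r = 0 − (38/62)(1−0) = -19/31
  ⇒ ω_r¹/ω_s¹ = -19/31
Stage 2: N_ring = 35 + 2·20 = 75
Stage 2: 35(ω_s−ω_c) = −75(ω_r−ω_c),  ω_s=0, ω_c=1
Stage 2: ω_r = 1 − (35/75)(0−1) = 22/15
  ⇒ ω_r²/ω_c² = 22/15
Coupling ω_c² = ω_r¹ ⇒ overall = -19/31 × 22/15 = -418/465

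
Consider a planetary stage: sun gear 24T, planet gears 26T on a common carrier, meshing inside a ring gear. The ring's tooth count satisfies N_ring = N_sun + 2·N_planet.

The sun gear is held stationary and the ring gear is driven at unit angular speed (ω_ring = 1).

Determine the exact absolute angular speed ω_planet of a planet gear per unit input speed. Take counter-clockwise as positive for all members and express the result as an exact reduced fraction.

N_ring = 24 + 2·26 = 76
24(ω_s−ω_c) = −76(ω_r−ω_c),  ω_s=0, ω_r=1
24(0−ω_c) = −76(1−ω_c)  ⇒  100ω_c = 76  ⇒  ω_c = 19/25
sun–planet: 24·(0−19/25) = −26·(ω_p−ω_c)  ⇒  ω_p−ω_c = −(24/26)·(-19/25) = 228/325
ω_p = 19/25 + 228/325 = 19/13

19/13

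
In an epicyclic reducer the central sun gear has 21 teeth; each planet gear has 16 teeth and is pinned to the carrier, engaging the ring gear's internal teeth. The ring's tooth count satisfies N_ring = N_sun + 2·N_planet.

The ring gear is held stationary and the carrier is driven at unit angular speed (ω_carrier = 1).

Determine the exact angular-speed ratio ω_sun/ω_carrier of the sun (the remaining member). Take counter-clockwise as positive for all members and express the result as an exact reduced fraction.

74/21

N_ring = 21 + 2·16 = 53
21(ω_s−ω_c) = −53(ω_r−ω_c),  ω_r=0, ω_c=1
ω_s = 1 − (53/21)(0−1) = 74/21
ω_s/ω_c = 74/21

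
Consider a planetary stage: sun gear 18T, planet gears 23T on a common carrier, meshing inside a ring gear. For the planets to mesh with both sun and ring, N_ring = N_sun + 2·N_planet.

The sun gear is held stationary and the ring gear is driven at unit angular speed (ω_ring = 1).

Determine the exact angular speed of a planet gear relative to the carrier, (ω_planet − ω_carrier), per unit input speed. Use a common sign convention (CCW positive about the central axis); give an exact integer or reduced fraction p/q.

N_ring = 18 + 2·23 = 64
18(ω_s−ω_c) = −64(ω_r−ω_c),  ω_s=0, ω_r=1
18(0−ω_c) = −64(1−ω_c)  ⇒  82ω_c = 64  ⇒  ω_c = 32/41
sun–planet: 18·(0−32/41) = −23·(ω_p−ω_c)  ⇒  ω_p−ω_c = −(18/23)·(-32/41) = 576/943

576/943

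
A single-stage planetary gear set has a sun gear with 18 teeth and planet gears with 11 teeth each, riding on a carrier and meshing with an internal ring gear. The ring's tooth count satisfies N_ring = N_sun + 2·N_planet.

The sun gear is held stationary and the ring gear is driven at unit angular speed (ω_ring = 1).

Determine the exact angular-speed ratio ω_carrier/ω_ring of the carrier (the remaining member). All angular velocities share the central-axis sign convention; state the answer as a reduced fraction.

N_ring = 18 + 2·11 = 40
18(ω_s−ω_c) = −40(ω_r−ω_c),  ω_s=0, ω_r=1
18(0−ω_c) = −40(1−ω_c)  ⇒  58ω_c = 40  ⇒  ω_c = 20/29
ω_c/ω_r = 20/29

20/29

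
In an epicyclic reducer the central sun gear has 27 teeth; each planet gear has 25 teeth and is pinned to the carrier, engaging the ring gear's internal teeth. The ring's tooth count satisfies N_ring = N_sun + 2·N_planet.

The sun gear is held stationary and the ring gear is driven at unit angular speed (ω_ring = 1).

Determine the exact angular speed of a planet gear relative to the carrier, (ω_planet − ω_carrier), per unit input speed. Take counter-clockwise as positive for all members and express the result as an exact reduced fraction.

2079/2600

N_ring = 27 + 2·25 = 77
27(ω_s−ω_c) = −77(ω_r−ω_c),  ω_s=0, ω_r=1
27(0−ω_c) = −77(1−ω_c)  ⇒  104ω_c = 77  ⇒  ω_c = 77/104
sun–planet: 27·(0−77/104) = −25·(ω_p−ω_c)  ⇒  ω_p−ω_c = −(27/25)·(-77/104) = 2079/2600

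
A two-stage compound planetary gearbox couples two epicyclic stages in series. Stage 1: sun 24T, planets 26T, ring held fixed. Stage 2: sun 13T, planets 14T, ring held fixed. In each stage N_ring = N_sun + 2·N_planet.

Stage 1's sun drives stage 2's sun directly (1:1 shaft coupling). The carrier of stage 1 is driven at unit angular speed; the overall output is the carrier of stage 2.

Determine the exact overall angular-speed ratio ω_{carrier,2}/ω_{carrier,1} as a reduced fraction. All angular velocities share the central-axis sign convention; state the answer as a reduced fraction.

Stage 1: N_ring = 24 + 2·26 = 76
Stage 1: 24(ω_s−ω_c) = −76(ω_r−ω_c),  ω_r=0, ω_c=1
Stage 1: ω_s = 1 − (76/24)(0−1) = 25/6
  ⇒ ω_s¹/ω_c¹ = 25/6
Stage 2: N_ring = 13 + 2·14 = 41
Stage 2: 13(ω_s−ω_c) = −41(ω_r−ω_c),  ω_r=0, ω_s=1
Stage 2: 13(1−ω_c) = −41(0−ω_c)  ⇒  54ω_c = 13  ⇒  ω_c = 13/54
  ⇒ ω_c²/ω_s² = 13/54
Coupling ω_s² = ω_s¹ ⇒ overall = 25/6 × 13/54 = 325/324

325/324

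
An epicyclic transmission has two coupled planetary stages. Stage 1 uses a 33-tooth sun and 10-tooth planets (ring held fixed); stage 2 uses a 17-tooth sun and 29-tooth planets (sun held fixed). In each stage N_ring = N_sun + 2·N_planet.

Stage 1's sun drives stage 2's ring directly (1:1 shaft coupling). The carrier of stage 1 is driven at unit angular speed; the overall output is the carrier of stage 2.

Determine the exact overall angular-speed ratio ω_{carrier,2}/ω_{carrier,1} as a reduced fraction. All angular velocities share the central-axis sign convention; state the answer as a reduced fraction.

Stage 1: N_ring = 33 + 2·10 = 53
Stage 1: 33(ω_s−ω_c) = −53(ω_r−ω_c),  ω_r=0, ω_c=1
Stage 1: ω_s = 1 − (53/33)(0−1) = 86/33
  ⇒ ω_s¹/ω_c¹ = 86/33
Stage 2: N_ring = 17 + 2·29 = 75
Stage 2: 17(ω_s−ω_c) = −75(ω_r−ω_c),  ω_s=0, ω_r=1
Stage 2: 17(0−ω_c) = −75(1−ω_c)  ⇒  92ω_c = 75  ⇒  ω_c = 75/92
  ⇒ ω_c²/ω_r² = 75/92
Coupling ω_r² = ω_s¹ ⇒ overall = 86/33 × 75/92 = 1075/506

1075/506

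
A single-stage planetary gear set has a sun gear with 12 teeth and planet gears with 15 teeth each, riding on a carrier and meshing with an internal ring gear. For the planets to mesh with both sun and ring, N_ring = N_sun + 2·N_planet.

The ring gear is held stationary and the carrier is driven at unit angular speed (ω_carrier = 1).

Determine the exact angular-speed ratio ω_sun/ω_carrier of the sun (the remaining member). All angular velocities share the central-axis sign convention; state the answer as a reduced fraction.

N_ring = 12 + 2·15 = 42
12(ω_s−ω_c) = −42(ω_r−ω_c),  ω_r=0, ω_c=1
ω_s = 1 − (42/12)(0−1) = 9/2
ω_s/ω_c = 9/2

9/2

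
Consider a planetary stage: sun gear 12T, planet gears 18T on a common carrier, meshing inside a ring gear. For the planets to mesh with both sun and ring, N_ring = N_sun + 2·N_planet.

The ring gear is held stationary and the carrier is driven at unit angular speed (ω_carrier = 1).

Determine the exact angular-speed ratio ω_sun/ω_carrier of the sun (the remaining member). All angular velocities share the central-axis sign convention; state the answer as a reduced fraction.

5

N_ring = 12 + 2·18 = 48
12(ω_s−ω_c) = −48(ω_r−ω_c),  ω_r=0, ω_c=1
ω_s = 1 − (48/12)(0−1) = 5
ω_s/ω_c = 5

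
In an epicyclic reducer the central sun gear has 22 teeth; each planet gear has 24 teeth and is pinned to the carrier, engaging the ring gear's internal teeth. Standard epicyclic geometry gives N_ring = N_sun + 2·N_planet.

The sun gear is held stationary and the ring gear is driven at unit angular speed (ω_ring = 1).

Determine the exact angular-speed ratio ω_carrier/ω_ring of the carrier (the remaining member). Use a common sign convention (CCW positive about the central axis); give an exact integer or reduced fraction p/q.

N_ring = 22 + 2·24 = 70
22(ω_s−ω_c) = −70(ω_r−ω_c),  ω_s=0, ω_r=1
22(0−ω_c) = −70(1−ω_c)  ⇒  92ω_c = 70  ⇒  ω_c = 35/46
ω_c/ω_r = 35/46

35/46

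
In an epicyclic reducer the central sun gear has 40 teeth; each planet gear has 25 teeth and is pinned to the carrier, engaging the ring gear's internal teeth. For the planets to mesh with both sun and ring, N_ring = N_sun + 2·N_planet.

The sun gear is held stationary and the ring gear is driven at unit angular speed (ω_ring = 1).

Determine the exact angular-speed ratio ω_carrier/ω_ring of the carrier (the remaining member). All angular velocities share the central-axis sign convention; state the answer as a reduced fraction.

N_ring = 40 + 2·25 = 90
40(ω_s−ω_c) = −90(ω_r−ω_c),  ω_s=0, ω_r=1
40(0−ω_c) = −90(1−ω_c)  ⇒  130ω_c = 90  ⇒  ω_c = 9/13
ω_c/ω_r = 9/13

9/13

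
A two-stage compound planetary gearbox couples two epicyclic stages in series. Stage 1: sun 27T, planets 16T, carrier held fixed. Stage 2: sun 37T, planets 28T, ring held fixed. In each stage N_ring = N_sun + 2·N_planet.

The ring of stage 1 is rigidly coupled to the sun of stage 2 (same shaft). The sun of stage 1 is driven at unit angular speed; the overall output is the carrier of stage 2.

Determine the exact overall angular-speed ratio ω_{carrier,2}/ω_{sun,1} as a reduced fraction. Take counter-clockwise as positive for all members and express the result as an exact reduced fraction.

Stage 1: N_ring = 27 + 2·16 = 59
Stage 1: 27(ω_s−ω_c) = −59(ω_r−ω_c),  ω_c=0, ω_s=1
Stage 1: ω_r = 0 − (27/59)(1−0) = -27/59
  ⇒ ω_r¹/ω_s¹ = -27/59
Stage 2: N_ring = 37 + 2·28 = 93
Stage 2: 37(ω_s−ω_c) = −93(ω_r−ω_c),  ω_r=0, ω_s=1
Stage 2: 37(1−ω_c) = −93(0−ω_c)  ⇒  130ω_c = 37  ⇒  ω_c = 37/130
  ⇒ ω_c²/ω_s² = 37/130
Coupling ω_s² = ω_r¹ ⇒ overall = -27/59 × 37/130 = -999/7670

-999/7670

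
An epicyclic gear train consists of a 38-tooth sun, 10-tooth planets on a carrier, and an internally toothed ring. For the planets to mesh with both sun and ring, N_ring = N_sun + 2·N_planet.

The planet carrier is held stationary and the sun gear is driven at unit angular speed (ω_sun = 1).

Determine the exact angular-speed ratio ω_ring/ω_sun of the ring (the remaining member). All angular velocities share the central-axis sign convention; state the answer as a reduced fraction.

N_ring = 38 + 2·10 = 58
38(ω_s−ω_c) = −58(ω_r−ω_c),  ω_c=0, ω_s=1
ω_r = 0 − (38/58)(1−0) = -19/29
ω_r/ω_s = -19/29

-19/29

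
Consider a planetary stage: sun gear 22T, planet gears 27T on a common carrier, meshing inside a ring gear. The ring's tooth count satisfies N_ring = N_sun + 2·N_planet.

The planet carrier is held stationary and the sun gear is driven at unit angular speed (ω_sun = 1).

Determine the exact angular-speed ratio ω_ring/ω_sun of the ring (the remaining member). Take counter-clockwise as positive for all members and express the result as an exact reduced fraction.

-11/38

N_ring = 22 + 2·27 = 76
22(ω_s−ω_c) = −76(ω_r−ω_c),  ω_c=0, ω_s=1
ω_r = 0 − (22/76)(1−0) = -11/38
ω_r/ω_s = -11/38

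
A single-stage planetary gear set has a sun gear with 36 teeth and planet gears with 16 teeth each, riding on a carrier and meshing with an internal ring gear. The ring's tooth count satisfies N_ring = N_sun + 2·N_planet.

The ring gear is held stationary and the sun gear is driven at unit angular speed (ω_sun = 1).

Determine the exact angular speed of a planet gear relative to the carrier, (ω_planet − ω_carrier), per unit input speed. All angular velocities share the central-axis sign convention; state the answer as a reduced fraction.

-153/104

N_ring = 36 + 2·16 = 68
36(ω_s−ω_c) = −68(ω_r−ω_c),  ω_r=0, ω_s=1
36(1−ω_c) = −68(0−ω_c)  ⇒  104ω_c = 36  ⇒  ω_c = 9/26
sun–planet: 36·(1−9/26) = −16·(ω_p−ω_c)  ⇒  ω_p−ω_c = −(36/16)·(17/26) = -153/104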